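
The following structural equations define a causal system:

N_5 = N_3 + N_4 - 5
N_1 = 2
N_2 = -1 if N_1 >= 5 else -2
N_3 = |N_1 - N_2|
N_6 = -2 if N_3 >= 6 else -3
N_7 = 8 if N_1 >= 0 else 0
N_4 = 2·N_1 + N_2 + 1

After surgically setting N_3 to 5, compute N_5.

3

do(N_3=5) replaces the equation N_3 = |N_1 - N_2| with the constant N_3 = 5.
N_2 = -1 if N_1 >= 5 else -2  [with N_1=2]  = -2
N_4 = 2·N_1 + N_2 + 1  [with N_1=2, N_2=-2]  = 3
N_5 = N_3 + N_4 - 5  [with N_3=5, N_4=3]  = 3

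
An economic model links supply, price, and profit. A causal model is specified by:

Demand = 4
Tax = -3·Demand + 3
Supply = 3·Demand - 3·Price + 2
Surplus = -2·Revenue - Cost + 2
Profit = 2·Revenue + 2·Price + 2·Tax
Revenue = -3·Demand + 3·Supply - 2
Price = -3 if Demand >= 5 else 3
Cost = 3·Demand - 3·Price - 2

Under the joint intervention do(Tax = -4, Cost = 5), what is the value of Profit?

Under do(Tax = -4, Cost = 5), each intervened variable's structural equation is replaced by its fixed value.
Price = -3 if Demand >= 5 else 3  [with Demand=4]  = 3
Supply = 3·Demand - 3·Price + 2  [with Demand=4, Price=3]  = 5
Revenue = -3·Demand + 3·Supply - 2  [with Demand=4, Supply=5]  = 1
Profit = 2·Revenue + 2·Price + 2·Tax  [with Revenue=1, Price=3, Tax=-4]  = 0

0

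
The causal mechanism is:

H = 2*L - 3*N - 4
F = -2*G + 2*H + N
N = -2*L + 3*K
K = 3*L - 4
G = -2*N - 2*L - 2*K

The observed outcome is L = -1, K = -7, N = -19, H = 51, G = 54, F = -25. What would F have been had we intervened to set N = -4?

-40

The intervention breaks the incoming arrows to N: N = -2*L + 3*K no longer applies, and N = -4.
K = 3*L - 4  [with L=-1]  = -7
H = 2*L - 3*N - 4  [with L=-1, N=-4]  = 6
G = -2*N - 2*L - 2*K  [with N=-4, L=-1, K=-7]  = 24
F = -2*G + 2*H + N  [with G=24, H=6, N=-4]  = -40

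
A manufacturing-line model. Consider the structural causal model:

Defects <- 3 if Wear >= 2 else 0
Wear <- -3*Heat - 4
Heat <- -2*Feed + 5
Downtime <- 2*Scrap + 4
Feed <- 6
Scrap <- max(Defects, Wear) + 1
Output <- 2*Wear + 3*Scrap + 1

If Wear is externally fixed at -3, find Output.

The intervention breaks the incoming arrows to Wear: Wear <- -3*Heat - 4 no longer applies, and Wear = -3.
Defects = 3 if Wear >= 2 else 0  [with Wear=-3]  = 0
Scrap = max(Defects, Wear) + 1  [with Defects=0, Wear=-3]  = 1
Output = 2*Wear + 3*Scrap + 1  [with Wear=-3, Scrap=1]  = -2

-2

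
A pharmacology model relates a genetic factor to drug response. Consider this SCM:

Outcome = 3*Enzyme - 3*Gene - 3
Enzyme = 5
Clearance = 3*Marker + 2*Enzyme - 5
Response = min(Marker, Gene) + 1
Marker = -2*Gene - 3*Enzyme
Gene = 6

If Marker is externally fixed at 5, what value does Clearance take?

do(Marker=5) replaces the equation Marker = -2*Gene - 3*Enzyme with the constant Marker = 5.
Clearance = 3*Marker + 2*Enzyme - 5  [with Marker=5, Enzyme=5]  = 20

20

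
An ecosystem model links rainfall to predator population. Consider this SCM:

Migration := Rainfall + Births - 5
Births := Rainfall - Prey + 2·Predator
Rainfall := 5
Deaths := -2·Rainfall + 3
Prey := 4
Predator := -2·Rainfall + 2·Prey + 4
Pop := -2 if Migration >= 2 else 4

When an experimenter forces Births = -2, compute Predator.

2

Under do(Births=-2), the mechanism Births := Rainfall - Prey + 2·Predator is discarded; Births is fixed at -2.
Since Predator is not a descendant of the intervened variable, it is unaffected.
Predator = -2·Rainfall + 2·Prey + 4  [with Rainfall=5, Prey=4]  = 2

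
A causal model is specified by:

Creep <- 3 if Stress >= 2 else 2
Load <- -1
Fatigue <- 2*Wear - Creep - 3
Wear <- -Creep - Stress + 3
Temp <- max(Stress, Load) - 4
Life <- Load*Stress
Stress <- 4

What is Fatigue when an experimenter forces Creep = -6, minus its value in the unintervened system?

Under do(Creep=-6), the mechanism Creep <- 3 if Stress >= 2 else 2 is discarded; Creep is fixed at -6.
Wear = -Creep - Stress + 3  [with Creep=-6, Stress=4]  = 5
Fatigue = 2*Wear - Creep - 3  [with Wear=5, Creep=-6]  = 13
Without intervention: Creep = 3 if Stress >= 2 else 2  [with Stress=4]  = 3; Wear = -Creep - Stress + 3  [with Creep=3, Stress=4]  = -4; Fatigue = 2*Wear - Creep - 3  [with Wear=-4, Creep=3]  = -14.
Change = 13 − (-14) = 27.

27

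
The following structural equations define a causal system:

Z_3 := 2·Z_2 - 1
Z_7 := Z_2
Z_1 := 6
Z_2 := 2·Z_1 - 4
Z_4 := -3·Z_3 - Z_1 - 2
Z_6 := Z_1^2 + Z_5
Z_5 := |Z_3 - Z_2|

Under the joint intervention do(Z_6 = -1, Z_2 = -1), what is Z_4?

1

Under do(Z_6 = -1, Z_2 = -1), each intervened variable's structural equation is replaced by its fixed value.
Z_3 = 2·Z_2 - 1  [with Z_2=-1]  = -3
Z_4 = -3·Z_3 - Z_1 - 2  [with Z_3=-3, Z_1=6]  = 1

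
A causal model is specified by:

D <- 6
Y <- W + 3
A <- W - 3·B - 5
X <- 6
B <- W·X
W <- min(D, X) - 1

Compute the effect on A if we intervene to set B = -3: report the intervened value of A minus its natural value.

99

Under do(B=-3), the mechanism B <- W·X is discarded; B is fixed at -3.
W = min(D, X) - 1  [with D=6, X=6]  = 5
A = W - 3·B - 5  [with W=5, B=-3]  = 9
Without intervention: W = min(D, X) - 1  [with D=6, X=6]  = 5; B = W·X  [with W=5, X=6]  = 30; A = W - 3·B - 5  [with W=5, B=30]  = -90.
Change = 9 − (-90) = 99.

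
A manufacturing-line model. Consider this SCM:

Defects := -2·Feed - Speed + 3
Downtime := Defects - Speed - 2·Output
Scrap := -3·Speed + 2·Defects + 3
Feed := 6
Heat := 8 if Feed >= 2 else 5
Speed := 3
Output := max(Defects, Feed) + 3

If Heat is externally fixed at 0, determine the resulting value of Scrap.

-30

do(Heat=0) replaces the equation Heat := 8 if Feed >= 2 else 5 with the constant Heat = 0.
Scrap is not downstream of the intervention, so its value is determined by the original equations.
Defects = -2·Feed - Speed + 3  [with Feed=6, Speed=3]  = -12
Scrap = -3·Speed + 2·Defects + 3  [with Speed=3, Defects=-12]  = -30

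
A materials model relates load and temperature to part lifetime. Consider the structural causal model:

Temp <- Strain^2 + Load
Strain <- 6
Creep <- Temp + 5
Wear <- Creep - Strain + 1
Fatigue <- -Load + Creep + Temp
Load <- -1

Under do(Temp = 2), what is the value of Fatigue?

10

The intervention breaks the incoming arrows to Temp: Temp <- Strain^2 + Load no longer applies, and Temp = 2.
Creep = Temp + 5  [with Temp=2]  = 7
Fatigue = -Load + Creep + Temp  [with Load=-1, Creep=7, Temp=2]  = 10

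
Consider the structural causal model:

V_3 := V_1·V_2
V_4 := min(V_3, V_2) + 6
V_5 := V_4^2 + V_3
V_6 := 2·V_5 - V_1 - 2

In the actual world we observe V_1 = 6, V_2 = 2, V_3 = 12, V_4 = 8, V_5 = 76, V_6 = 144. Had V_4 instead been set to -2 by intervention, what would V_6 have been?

Under do(V_4=-2), the mechanism V_4 := min(V_3, V_2) + 6 is discarded; V_4 is fixed at -2.
V_3 = V_1·V_2  [with V_1=6, V_2=2]  = 12
V_5 = V_4^2 + V_3  [with V_4=-2, V_3=12]  = 16
V_6 = 2·V_5 - V_1 - 2  [with V_5=16, V_1=6]  = 24

24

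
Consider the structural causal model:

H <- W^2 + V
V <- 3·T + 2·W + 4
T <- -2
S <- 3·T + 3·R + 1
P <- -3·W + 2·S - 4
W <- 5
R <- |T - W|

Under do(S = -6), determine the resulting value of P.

-31

The intervention breaks the incoming arrows to S: S <- 3·T + 3·R + 1 no longer applies, and S = -6.
P = -3·W + 2·S - 4  [with W=5, S=-6]  = -31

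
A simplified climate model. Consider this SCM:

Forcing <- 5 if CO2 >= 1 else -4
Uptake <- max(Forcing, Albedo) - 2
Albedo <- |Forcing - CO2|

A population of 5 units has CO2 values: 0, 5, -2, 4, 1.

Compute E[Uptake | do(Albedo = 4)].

Under do(Albedo=4), Albedo's equation is replaced by Albedo=4 for every unit. Per-unit Uptake: 2, 3, 2, 3, 3. Mean = 2.6.

2.6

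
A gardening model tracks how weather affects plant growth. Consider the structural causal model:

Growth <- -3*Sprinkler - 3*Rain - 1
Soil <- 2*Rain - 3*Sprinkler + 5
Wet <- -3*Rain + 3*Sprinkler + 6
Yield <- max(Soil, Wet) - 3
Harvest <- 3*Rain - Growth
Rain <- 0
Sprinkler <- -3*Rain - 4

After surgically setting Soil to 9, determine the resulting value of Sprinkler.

Under do(Soil=9), the mechanism Soil <- 2*Rain - 3*Sprinkler + 5 is discarded; Soil is fixed at 9.
Since Sprinkler is not a descendant of the intervened variable, it is unaffected.
Sprinkler = -3*Rain - 4  [with Rain=0]  = -4

-4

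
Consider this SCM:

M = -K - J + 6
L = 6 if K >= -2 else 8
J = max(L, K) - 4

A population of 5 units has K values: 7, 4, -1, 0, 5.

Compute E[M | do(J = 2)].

1

Under do(J=2), J's equation is replaced by J=2 for every unit. Per-unit M: -3, 0, 5, 4, -1. Mean = 1.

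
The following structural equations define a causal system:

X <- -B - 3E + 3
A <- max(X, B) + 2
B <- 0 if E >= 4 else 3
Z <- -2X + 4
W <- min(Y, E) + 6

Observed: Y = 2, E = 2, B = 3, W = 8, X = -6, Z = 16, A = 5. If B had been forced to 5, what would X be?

-8

do(B=5) replaces the equation B <- 0 if E >= 4 else 3 with the constant B = 5.
X = -B - 3E + 3  [with B=5, E=2]  = -8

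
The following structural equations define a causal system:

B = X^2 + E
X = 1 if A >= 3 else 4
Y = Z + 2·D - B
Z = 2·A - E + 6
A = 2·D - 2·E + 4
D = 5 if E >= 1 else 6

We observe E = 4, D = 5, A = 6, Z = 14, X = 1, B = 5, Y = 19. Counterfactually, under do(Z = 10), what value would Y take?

15

The intervention breaks the incoming arrows to Z: Z = 2·A - E + 6 no longer applies, and Z = 10.
D = 5 if E >= 1 else 6  [with E=4]  = 5
A = 2·D - 2·E + 4  [with D=5, E=4]  = 6
X = 1 if A >= 3 else 4  [with A=6]  = 1
B = X^2 + E  [with X=1, E=4]  = 5
Y = Z + 2·D - B  [with Z=10, D=5, B=5]  = 15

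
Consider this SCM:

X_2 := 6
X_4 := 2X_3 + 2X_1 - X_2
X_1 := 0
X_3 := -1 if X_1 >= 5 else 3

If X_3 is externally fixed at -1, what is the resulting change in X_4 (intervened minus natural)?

The intervention breaks the incoming arrows to X_3: X_3 := -1 if X_1 >= 5 else 3 no longer applies, and X_3 = -1.
X_4 = 2X_3 + 2X_1 - X_2  [with X_3=-1, X_1=0, X_2=6]  = -8
Without intervention: X_3 = -1 if X_1 >= 5 else 3  [with X_1=0]  = 3; X_4 = 2X_3 + 2X_1 - X_2  [with X_3=3, X_1=0, X_2=6]  = 0.
Change = -8 − 0 = -8.

-8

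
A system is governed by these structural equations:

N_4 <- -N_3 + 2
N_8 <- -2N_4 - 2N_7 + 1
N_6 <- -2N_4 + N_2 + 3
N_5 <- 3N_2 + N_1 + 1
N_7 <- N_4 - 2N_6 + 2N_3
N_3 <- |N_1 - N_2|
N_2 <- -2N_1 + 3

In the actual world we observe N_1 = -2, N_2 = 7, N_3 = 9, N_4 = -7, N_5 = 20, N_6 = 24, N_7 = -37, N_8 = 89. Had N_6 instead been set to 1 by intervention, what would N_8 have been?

-3

Intervening sets N_6 = 1 and removes its equation (N_6 <- -2N_4 + N_2 + 3).
N_2 = -2N_1 + 3  [with N_1=-2]  = 7
N_3 = |N_1 - N_2|  [with N_1=-2, N_2=7]  = 9
N_4 = -N_3 + 2  [with N_3=9]  = -7
N_7 = N_4 - 2N_6 + 2N_3  [with N_4=-7, N_6=1, N_3=9]  = 9
N_8 = -2N_4 - 2N_7 + 1  [with N_4=-7, N_7=9]  = -3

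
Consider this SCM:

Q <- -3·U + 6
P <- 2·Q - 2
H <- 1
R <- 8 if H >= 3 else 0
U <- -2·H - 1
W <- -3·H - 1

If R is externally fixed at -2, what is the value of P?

do(R=-2) replaces the equation R <- 8 if H >= 3 else 0 with the constant R = -2.
Since P is not a descendant of the intervened variable, it is unaffected.
U = -2·H - 1  [with H=1]  = -3
Q = -3·U + 6  [with U=-3]  = 15
P = 2·Q - 2  [with Q=15]  = 28

28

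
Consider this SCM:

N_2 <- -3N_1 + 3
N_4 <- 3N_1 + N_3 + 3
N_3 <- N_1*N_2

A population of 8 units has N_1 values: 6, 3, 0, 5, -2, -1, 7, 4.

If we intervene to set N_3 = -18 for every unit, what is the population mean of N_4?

-6.75

Every unit gets N_3=-18 under the intervention. N_4 values become 3, -6, -15, 0, -21, -18, 6, -3; E[N_4|do(N_3=-18)] = -6.75.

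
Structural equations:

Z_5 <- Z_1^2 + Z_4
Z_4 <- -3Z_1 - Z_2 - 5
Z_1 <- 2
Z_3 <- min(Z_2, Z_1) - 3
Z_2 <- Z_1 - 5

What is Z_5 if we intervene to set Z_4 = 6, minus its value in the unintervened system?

14

Intervening sets Z_4 = 6 and removes its equation (Z_4 <- -3Z_1 - Z_2 - 5).
Z_5 = Z_1^2 + Z_4  [with Z_1=2, Z_4=6]  = 10
Without intervention: Z_2 = Z_1 - 5  [with Z_1=2]  = -3; Z_4 = -3Z_1 - Z_2 - 5  [with Z_1=2, Z_2=-3]  = -8; Z_5 = Z_1^2 + Z_4  [with Z_1=2, Z_4=-8]  = -4.
Change = 10 − (-4) = 14.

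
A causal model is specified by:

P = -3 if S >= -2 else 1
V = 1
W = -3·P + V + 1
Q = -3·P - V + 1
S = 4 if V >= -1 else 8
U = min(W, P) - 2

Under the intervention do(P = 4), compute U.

-12

The intervention breaks the incoming arrows to P: P = -3 if S >= -2 else 1 no longer applies, and P = 4.
W = -3·P + V + 1  [with P=4, V=1]  = -10
U = min(W, P) - 2  [with W=-10, P=4]  = -12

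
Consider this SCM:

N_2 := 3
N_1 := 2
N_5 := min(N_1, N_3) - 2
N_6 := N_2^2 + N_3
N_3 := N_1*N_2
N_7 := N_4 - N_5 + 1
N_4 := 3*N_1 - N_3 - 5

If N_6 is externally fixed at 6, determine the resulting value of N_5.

do(N_6=6) replaces the equation N_6 := N_2^2 + N_3 with the constant N_6 = 6.
Since N_5 is not a descendant of the intervened variable, it is unaffected.
N_3 = N_1*N_2  [with N_1=2, N_2=3]  = 6
N_5 = min(N_1, N_3) - 2  [with N_1=2, N_3=6]  = 0

0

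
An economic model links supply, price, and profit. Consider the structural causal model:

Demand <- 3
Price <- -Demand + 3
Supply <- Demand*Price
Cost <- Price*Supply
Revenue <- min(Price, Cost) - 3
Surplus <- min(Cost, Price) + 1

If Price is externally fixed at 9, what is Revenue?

6

do(Price=9) replaces the equation Price <- -Demand + 3 with the constant Price = 9.
Supply = Demand*Price  [with Demand=3, Price=9]  = 27
Cost = Price*Supply  [with Price=9, Supply=27]  = 243
Revenue = min(Price, Cost) - 3  [with Price=9, Cost=243]  = 6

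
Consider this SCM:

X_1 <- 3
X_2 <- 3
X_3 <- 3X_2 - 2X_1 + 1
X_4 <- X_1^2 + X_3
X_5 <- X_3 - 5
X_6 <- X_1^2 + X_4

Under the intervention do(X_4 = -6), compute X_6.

3

Under do(X_4=-6), the mechanism X_4 <- X_1^2 + X_3 is discarded; X_4 is fixed at -6.
X_6 = X_1^2 + X_4  [with X_1=3, X_4=-6]  = 3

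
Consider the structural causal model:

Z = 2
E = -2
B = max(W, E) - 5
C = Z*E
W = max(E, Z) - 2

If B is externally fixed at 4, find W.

0

do(B=4) replaces the equation B = max(W, E) - 5 with the constant B = 4.
W is not downstream of the intervention, so its value is determined by the original equations.
W = max(E, Z) - 2  [with E=-2, Z=2]  = 0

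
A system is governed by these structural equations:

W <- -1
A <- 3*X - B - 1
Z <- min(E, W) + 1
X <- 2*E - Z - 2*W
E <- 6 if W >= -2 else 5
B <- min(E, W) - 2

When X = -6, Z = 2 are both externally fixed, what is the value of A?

The joint intervention fixes X = -6, Z = 2, removing each variable's own equation.
E = 6 if W >= -2 else 5  [with W=-1]  = 6
B = min(E, W) - 2  [with E=6, W=-1]  = -3
A = 3*X - B - 1  [with X=-6, B=-3]  = -16

-16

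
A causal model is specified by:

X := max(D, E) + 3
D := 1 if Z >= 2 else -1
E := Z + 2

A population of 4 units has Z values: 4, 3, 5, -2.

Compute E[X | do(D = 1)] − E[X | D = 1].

do(D=1) breaks D's dependence on Z. With D=1 fixed, X across the units is 9, 8, 10, 4, mean 7.75.
Observing D=1 restricts to units where D's equation naturally yields 1: Z ∈ {4, 3, 5}. In that subpopulation X = 9, 8, 10, mean 9.
Difference = 7.75 − 9 = -1.25.

-1.25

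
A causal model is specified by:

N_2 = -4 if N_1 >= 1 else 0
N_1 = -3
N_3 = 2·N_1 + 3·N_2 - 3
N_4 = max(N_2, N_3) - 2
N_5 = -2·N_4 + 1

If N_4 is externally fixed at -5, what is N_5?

Intervening sets N_4 = -5 and removes its equation (N_4 = max(N_2, N_3) - 2).
N_5 = -2·N_4 + 1  [with N_4=-5]  = 11

11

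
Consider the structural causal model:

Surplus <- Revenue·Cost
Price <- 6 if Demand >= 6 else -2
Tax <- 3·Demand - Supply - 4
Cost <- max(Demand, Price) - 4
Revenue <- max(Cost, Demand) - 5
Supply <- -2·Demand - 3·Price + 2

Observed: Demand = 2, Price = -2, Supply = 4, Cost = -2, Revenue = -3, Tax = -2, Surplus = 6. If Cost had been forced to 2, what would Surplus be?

The intervention breaks the incoming arrows to Cost: Cost <- max(Demand, Price) - 4 no longer applies, and Cost = 2.
Revenue = max(Cost, Demand) - 5  [with Cost=2, Demand=2]  = -3
Surplus = Revenue·Cost  [with Revenue=-3, Cost=2]  = -6

-6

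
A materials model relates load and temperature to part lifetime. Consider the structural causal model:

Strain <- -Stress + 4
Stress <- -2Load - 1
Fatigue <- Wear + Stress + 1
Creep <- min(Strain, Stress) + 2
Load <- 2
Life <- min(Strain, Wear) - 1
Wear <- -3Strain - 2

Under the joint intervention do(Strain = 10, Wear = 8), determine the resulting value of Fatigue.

Setting Strain = 10, Wear = 8 by intervention discards those variables' equations.
Stress = -2Load - 1  [with Load=2]  = -5
Fatigue = Wear + Stress + 1  [with Wear=8, Stress=-5]  = 4

4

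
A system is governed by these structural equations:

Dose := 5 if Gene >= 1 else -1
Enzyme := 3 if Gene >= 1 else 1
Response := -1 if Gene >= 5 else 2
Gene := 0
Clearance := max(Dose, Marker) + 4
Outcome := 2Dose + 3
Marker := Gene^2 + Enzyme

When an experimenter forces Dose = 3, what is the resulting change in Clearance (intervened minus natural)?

2

Under do(Dose=3), the mechanism Dose := 5 if Gene >= 1 else -1 is discarded; Dose is fixed at 3.
Enzyme = 3 if Gene >= 1 else 1  [with Gene=0]  = 1
Marker = Gene^2 + Enzyme  [with Gene=0, Enzyme=1]  = 1
Clearance = max(Dose, Marker) + 4  [with Dose=3, Marker=1]  = 7
Without intervention: Dose = 5 if Gene >= 1 else -1  [with Gene=0]  = -1; Enzyme = 3 if Gene >= 1 else 1  [with Gene=0]  = 1; Marker = Gene^2 + Enzyme  [with Gene=0, Enzyme=1]  = 1; Clearance = max(Dose, Marker) + 4  [with Dose=-1, Marker=1]  = 5.
Change = 7 − 5 = 2.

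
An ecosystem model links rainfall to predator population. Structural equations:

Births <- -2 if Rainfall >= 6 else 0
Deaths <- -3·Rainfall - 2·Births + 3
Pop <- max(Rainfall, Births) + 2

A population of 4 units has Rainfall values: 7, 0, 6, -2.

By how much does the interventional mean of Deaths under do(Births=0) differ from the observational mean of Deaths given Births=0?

Under do(Births=0), Births's equation is replaced by Births=0 for every unit. Per-unit Deaths: -18, 3, -15, 9. Mean = -5.25.
Observing Births=0 restricts to units where Births's equation naturally yields 0: Rainfall ∈ {0, -2}. In that subpopulation Deaths = 3, 9, mean 6.
Difference = -5.25 − 6 = -11.25.

-11.25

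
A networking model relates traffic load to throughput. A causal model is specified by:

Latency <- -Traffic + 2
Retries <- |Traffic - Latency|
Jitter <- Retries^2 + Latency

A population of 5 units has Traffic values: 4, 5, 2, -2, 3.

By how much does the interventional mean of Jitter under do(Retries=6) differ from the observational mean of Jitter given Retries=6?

-1.4

Every unit gets Retries=6 under the intervention. Jitter values become 34, 33, 36, 40, 35; E[Jitter|do(Retries=6)] = 35.6.
Observing Retries=6 restricts to units where Retries's equation naturally yields 6: Traffic ∈ {4, -2}. In that subpopulation Jitter = 34, 40, mean 37.
Difference = 35.6 − 37 = -1.4.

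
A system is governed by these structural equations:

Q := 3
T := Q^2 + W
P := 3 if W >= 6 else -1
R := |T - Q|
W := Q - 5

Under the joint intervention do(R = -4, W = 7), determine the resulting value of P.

The joint intervention fixes R = -4, W = 7, removing each variable's own equation.
P = 3 if W >= 6 else -1  [with W=7]  = 3

3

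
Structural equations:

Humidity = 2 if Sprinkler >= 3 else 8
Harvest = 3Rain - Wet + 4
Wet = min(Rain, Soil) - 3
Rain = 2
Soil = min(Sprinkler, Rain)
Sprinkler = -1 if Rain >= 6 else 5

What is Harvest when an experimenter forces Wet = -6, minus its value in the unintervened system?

Under do(Wet=-6), the mechanism Wet = min(Rain, Soil) - 3 is discarded; Wet is fixed at -6.
Harvest = 3Rain - Wet + 4  [with Rain=2, Wet=-6]  = 16
Without intervention: Sprinkler = -1 if Rain >= 6 else 5  [with Rain=2]  = 5; Soil = min(Sprinkler, Rain)  [with Sprinkler=5, Rain=2]  = 2; Wet = min(Rain, Soil) - 3  [with Rain=2, Soil=2]  = -1; Harvest = 3Rain - Wet + 4  [with Rain=2, Wet=-1]  = 11.
Change = 16 − 11 = 5.

5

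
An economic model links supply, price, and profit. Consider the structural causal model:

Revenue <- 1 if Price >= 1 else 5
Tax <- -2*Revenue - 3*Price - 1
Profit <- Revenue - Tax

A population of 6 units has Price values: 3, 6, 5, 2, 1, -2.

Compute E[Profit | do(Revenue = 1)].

11.5

do(Revenue=1) breaks Revenue's dependence on Price. With Revenue=1 fixed, Profit across the units is 13, 22, 19, 10, 7, -2, mean 11.5.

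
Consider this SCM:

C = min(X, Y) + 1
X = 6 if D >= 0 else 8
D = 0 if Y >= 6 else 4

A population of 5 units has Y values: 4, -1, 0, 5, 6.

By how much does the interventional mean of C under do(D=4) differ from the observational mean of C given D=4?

Under do(D=4), D's equation is replaced by D=4 for every unit. Per-unit C: 5, 0, 1, 6, 7. Mean = 3.8.
Conditioning on D=4 selects the 4 unit(s) with Y ∈ {4, -1, 0, 5}. Their C values: 5, 0, 1, 6. Mean = 3.
Difference = 3.8 − 3 = 0.8.

0.8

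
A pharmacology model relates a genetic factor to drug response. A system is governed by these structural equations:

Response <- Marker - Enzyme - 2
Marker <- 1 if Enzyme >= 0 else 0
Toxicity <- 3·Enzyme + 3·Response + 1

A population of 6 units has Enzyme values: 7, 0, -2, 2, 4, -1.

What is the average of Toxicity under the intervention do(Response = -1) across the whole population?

do(Response=-1) breaks Response's dependence on Enzyme. With Response=-1 fixed, Toxicity across the units is 19, -2, -8, 4, 10, -5, mean 3.

3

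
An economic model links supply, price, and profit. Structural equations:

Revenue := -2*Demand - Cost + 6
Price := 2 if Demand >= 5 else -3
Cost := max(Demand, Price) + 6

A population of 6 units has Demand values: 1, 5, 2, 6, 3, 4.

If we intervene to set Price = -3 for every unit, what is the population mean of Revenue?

Under do(Price=-3), Price's equation is replaced by Price=-3 for every unit. Per-unit Revenue: -3, -15, -6, -18, -9, -12. Mean = -10.5.

-10.5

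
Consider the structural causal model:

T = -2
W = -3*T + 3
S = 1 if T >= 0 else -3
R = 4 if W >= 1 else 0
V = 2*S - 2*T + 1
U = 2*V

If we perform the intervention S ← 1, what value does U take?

The intervention breaks the incoming arrows to S: S = 1 if T >= 0 else -3 no longer applies, and S = 1.
V = 2*S - 2*T + 1  [with S=1, T=-2]  = 7
U = 2*V  [with V=7]  = 14

14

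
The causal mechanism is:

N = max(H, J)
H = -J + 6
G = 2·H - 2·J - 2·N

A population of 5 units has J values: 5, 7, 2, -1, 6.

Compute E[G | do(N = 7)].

Under do(N=7), N's equation is replaced by N=7 for every unit. Per-unit G: -22, -30, -10, 2, -26. Mean = -17.2.

-17.2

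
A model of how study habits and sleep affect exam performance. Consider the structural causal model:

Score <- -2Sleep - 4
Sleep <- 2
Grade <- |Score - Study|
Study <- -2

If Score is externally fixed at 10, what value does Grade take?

The intervention breaks the incoming arrows to Score: Score <- -2Sleep - 4 no longer applies, and Score = 10.
Grade = |Score - Study|  [with Score=10, Study=-2]  = 12

12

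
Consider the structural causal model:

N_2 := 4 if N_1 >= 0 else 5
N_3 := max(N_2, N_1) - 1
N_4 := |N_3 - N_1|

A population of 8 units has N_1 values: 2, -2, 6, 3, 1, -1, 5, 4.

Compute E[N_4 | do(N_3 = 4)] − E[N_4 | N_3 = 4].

The intervention sets N_3=4 in all 8 units regardless of N_1. Recomputing N_4 per unit gives 2, 6, 2, 1, 3, 5, 1, 0; average 2.5.
Observing N_3=4 restricts to units where N_3's equation naturally yields 4: N_1 ∈ {-2, -1, 5}. In that subpopulation N_4 = 6, 5, 1, mean 4.
Difference = 2.5 − 4 = -1.5.

-1.5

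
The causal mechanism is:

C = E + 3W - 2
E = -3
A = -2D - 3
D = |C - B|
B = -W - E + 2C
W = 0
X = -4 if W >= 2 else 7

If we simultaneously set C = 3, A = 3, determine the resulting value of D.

6

The joint intervention fixes C = 3, A = 3, removing each variable's own equation.
B = -W - E + 2C  [with W=0, E=-3, C=3]  = 9
D = |C - B|  [with C=3, B=9]  = 6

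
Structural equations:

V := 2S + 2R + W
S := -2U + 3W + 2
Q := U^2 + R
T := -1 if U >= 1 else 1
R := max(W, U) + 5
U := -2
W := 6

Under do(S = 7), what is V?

42

The intervention breaks the incoming arrows to S: S := -2U + 3W + 2 no longer applies, and S = 7.
R = max(W, U) + 5  [with W=6, U=-2]  = 11
V = 2S + 2R + W  [with S=7, R=11, W=6]  = 42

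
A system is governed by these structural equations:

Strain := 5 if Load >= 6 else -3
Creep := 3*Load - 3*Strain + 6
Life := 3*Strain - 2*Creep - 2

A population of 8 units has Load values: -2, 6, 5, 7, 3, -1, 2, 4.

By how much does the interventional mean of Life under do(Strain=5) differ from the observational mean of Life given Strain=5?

21

The intervention sets Strain=5 in all 8 units regardless of Load. Recomputing Life per unit gives 43, -5, 1, -11, 13, 37, 19, 7; average 13.
Observing Strain=5 restricts to units where Strain's equation naturally yields 5: Load ∈ {6, 7}. In that subpopulation Life = -5, -11, mean -8.
Difference = 13 − (-8) = 21.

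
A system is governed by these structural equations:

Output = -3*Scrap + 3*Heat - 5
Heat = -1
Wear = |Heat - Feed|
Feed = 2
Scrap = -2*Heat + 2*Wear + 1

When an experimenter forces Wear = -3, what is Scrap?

-3

The intervention breaks the incoming arrows to Wear: Wear = |Heat - Feed| no longer applies, and Wear = -3.
Scrap = -2*Heat + 2*Wear + 1  [with Heat=-1, Wear=-3]  = -3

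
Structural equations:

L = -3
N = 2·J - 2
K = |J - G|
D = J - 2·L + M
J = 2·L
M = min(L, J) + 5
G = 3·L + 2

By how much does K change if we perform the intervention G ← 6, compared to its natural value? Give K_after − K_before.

Under do(G=6), the mechanism G = 3·L + 2 is discarded; G is fixed at 6.
J = 2·L  [with L=-3]  = -6
K = |J - G|  [with J=-6, G=6]  = 12
Without intervention: J = 2·L  [with L=-3]  = -6; G = 3·L + 2  [with L=-3]  = -7; K = |J - G|  [with J=-6, G=-7]  = 1.
Change = 12 − 1 = 11.

11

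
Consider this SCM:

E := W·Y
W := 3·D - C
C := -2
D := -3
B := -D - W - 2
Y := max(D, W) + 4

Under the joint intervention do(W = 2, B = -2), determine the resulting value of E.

12

The joint intervention fixes W = 2, B = -2, removing each variable's own equation.
Y = max(D, W) + 4  [with D=-3, W=2]  = 6
E = W·Y  [with W=2, Y=6]  = 12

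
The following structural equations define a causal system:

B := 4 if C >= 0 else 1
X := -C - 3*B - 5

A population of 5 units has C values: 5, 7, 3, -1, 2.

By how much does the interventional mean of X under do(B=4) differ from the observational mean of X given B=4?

1.05

Under do(B=4), B's equation is replaced by B=4 for every unit. Per-unit X: -22, -24, -20, -16, -19. Mean = -20.2.
Observing B=4 restricts to units where B's equation naturally yields 4: C ∈ {5, 7, 3, 2}. In that subpopulation X = -22, -24, -20, -19, mean -21.25.
Difference = -20.2 − (-21.25) = 1.05.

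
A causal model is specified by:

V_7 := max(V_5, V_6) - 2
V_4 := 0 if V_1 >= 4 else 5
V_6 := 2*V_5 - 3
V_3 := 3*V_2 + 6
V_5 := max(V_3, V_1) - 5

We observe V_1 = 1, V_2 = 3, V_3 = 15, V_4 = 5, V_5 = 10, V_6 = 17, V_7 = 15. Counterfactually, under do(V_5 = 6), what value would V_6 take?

The intervention breaks the incoming arrows to V_5: V_5 := max(V_3, V_1) - 5 no longer applies, and V_5 = 6.
V_6 = 2*V_5 - 3  [with V_5=6]  = 9

9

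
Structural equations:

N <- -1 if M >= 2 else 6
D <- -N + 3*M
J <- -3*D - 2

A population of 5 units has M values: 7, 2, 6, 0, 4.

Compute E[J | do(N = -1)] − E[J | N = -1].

Under do(N=-1), N's equation is replaced by N=-1 for every unit. Per-unit J: -68, -23, -59, -5, -41. Mean = -39.2.
E[J|N=-1] averages over only the 4 units with N=-1 (M = 7, 2, 6, 4): J = -68, -23, -59, -41, mean -47.75.
Difference = -39.2 − (-47.75) = 8.55.

8.55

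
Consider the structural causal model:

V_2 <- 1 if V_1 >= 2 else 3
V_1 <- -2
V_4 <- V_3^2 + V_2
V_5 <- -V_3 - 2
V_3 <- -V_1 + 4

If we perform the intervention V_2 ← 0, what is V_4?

36

Under do(V_2=0), the mechanism V_2 <- 1 if V_1 >= 2 else 3 is discarded; V_2 is fixed at 0.
V_3 = -V_1 + 4  [with V_1=-2]  = 6
V_4 = V_3^2 + V_2  [with V_3=6, V_2=0]  = 36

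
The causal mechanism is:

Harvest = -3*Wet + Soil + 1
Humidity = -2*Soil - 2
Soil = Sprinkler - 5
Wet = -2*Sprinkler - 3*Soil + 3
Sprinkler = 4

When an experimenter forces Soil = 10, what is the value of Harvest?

do(Soil=10) replaces the equation Soil = Sprinkler - 5 with the constant Soil = 10.
Wet = -2*Sprinkler - 3*Soil + 3  [with Sprinkler=4, Soil=10]  = -35
Harvest = -3*Wet + Soil + 1  [with Wet=-35, Soil=10]  = 116

116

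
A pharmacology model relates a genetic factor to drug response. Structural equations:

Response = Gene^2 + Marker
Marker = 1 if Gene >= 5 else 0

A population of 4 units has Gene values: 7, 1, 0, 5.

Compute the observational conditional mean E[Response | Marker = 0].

Observing Marker=0 restricts to units where Marker's equation naturally yields 0: Gene ∈ {1, 0}. In that subpopulation Response = 1, 0, mean 0.5.

0.5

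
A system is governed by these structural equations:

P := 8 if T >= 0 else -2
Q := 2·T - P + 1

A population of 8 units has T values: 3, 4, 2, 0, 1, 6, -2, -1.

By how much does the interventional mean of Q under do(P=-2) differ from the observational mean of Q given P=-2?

6.25

Every unit gets P=-2 under the intervention. Q values become 9, 11, 7, 3, 5, 15, -1, 1; E[Q|do(P=-2)] = 6.25.
Observing P=-2 restricts to units where P's equation naturally yields -2: T ∈ {-2, -1}. In that subpopulation Q = -1, 1, mean 0.
Difference = 6.25 − 0 = 6.25.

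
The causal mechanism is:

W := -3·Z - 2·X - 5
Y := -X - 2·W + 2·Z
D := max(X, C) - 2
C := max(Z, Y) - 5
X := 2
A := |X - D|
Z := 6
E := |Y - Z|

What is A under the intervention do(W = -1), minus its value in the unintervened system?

The intervention breaks the incoming arrows to W: W := -3·Z - 2·X - 5 no longer applies, and W = -1.
Y = -X - 2·W + 2·Z  [with X=2, W=-1, Z=6]  = 12
C = max(Z, Y) - 5  [with Z=6, Y=12]  = 7
D = max(X, C) - 2  [with X=2, C=7]  = 5
A = |X - D|  [with X=2, D=5]  = 3
Without intervention: W = -3·Z - 2·X - 5  [with Z=6, X=2]  = -27; Y = -X - 2·W + 2·Z  [with X=2, W=-27, Z=6]  = 64; C = max(Z, Y) - 5  [with Z=6, Y=64]  = 59; D = max(X, C) - 2  [with X=2, C=59]  = 57; A = |X - D|  [with X=2, D=57]  = 55.
Change = 3 − 55 = -52.

-52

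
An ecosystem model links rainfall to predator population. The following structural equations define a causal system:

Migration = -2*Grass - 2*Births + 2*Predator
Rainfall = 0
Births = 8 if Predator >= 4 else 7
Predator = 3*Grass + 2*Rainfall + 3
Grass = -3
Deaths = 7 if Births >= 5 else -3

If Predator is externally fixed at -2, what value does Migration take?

The intervention breaks the incoming arrows to Predator: Predator = 3*Grass + 2*Rainfall + 3 no longer applies, and Predator = -2.
Births = 8 if Predator >= 4 else 7  [with Predator=-2]  = 7
Migration = -2*Grass - 2*Births + 2*Predator  [with Grass=-3, Births=7, Predator=-2]  = -12

-12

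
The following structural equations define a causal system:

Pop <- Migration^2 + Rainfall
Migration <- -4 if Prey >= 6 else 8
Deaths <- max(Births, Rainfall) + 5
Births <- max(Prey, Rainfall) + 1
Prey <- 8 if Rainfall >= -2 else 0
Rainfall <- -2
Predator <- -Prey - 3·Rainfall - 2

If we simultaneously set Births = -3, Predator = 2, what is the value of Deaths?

3

The joint intervention fixes Births = -3, Predator = 2, removing each variable's own equation.
Deaths = max(Births, Rainfall) + 5  [with Births=-3, Rainfall=-2]  = 3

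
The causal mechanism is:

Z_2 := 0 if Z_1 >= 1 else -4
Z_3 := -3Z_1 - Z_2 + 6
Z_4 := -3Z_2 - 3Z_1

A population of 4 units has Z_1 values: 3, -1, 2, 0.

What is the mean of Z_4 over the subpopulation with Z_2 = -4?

13.5

Conditioning on Z_2=-4 selects the 2 unit(s) with Z_1 ∈ {-1, 0}. Their Z_4 values: 15, 12. Mean = 13.5.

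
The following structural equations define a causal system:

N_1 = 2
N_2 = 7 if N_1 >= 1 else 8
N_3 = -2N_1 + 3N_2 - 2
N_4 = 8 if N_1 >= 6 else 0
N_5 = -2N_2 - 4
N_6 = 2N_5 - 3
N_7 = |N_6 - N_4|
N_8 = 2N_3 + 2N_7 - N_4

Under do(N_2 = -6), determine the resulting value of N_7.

13

Under do(N_2=-6), the mechanism N_2 = 7 if N_1 >= 1 else 8 is discarded; N_2 is fixed at -6.
N_4 = 8 if N_1 >= 6 else 0  [with N_1=2]  = 0
N_5 = -2N_2 - 4  [with N_2=-6]  = 8
N_6 = 2N_5 - 3  [with N_5=8]  = 13
N_7 = |N_6 - N_4|  [with N_6=13, N_4=0]  = 13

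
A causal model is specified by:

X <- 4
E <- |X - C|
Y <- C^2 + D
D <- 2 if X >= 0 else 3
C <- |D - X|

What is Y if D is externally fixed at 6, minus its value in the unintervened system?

4

Under do(D=6), the mechanism D <- 2 if X >= 0 else 3 is discarded; D is fixed at 6.
C = |D - X|  [with D=6, X=4]  = 2
Y = C^2 + D  [with C=2, D=6]  = 10
Without intervention: D = 2 if X >= 0 else 3  [with X=4]  = 2; C = |D - X|  [with D=2, X=4]  = 2; Y = C^2 + D  [with C=2, D=2]  = 6.
Change = 10 − 6 = 4.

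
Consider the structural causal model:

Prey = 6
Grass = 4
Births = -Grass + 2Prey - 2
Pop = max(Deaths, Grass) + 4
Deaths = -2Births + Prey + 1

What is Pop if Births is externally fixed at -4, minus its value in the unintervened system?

11

do(Births=-4) replaces the equation Births = -Grass + 2Prey - 2 with the constant Births = -4.
Deaths = -2Births + Prey + 1  [with Births=-4, Prey=6]  = 15
Pop = max(Deaths, Grass) + 4  [with Deaths=15, Grass=4]  = 19
Without intervention: Births = -Grass + 2Prey - 2  [with Grass=4, Prey=6]  = 6; Deaths = -2Births + Prey + 1  [with Births=6, Prey=6]  = -5; Pop = max(Deaths, Grass) + 4  [with Deaths=-5, Grass=4]  = 8.
Change = 19 − 8 = 11.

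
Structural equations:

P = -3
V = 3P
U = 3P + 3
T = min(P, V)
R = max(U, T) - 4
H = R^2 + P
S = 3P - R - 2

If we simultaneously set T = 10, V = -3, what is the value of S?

Under do(T = 10, V = -3), each intervened variable's structural equation is replaced by its fixed value.
U = 3P + 3  [with P=-3]  = -6
R = max(U, T) - 4  [with U=-6, T=10]  = 6
S = 3P - R - 2  [with P=-3, R=6]  = -17

-17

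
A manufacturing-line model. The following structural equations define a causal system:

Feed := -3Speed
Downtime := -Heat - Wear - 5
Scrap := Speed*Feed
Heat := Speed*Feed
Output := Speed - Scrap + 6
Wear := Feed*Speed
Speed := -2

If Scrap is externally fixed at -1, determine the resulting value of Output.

5

The intervention breaks the incoming arrows to Scrap: Scrap := Speed*Feed no longer applies, and Scrap = -1.
Output = Speed - Scrap + 6  [with Speed=-2, Scrap=-1]  = 5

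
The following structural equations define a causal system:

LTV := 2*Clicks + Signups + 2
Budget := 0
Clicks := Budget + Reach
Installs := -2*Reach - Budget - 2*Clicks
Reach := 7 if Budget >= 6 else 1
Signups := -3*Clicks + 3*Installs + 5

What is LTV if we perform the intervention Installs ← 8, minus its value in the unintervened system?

Under do(Installs=8), the mechanism Installs := -2*Reach - Budget - 2*Clicks is discarded; Installs is fixed at 8.
Reach = 7 if Budget >= 6 else 1  [with Budget=0]  = 1
Clicks = Budget + Reach  [with Budget=0, Reach=1]  = 1
Signups = -3*Clicks + 3*Installs + 5  [with Clicks=1, Installs=8]  = 26
LTV = 2*Clicks + Signups + 2  [with Clicks=1, Signups=26]  = 30
Without intervention: Reach = 7 if Budget >= 6 else 1  [with Budget=0]  = 1; Clicks = Budget + Reach  [with Budget=0, Reach=1]  = 1; Installs = -2*Reach - Budget - 2*Clicks  [with Reach=1, Budget=0, Clicks=1]  = -4; Signups = -3*Clicks + 3*Installs + 5  [with Clicks=1, Installs=-4]  = -10; LTV = 2*Clicks + Signups + 2  [with Clicks=1, Signups=-10]  = -6.
Change = 30 − (-6) = 36.

36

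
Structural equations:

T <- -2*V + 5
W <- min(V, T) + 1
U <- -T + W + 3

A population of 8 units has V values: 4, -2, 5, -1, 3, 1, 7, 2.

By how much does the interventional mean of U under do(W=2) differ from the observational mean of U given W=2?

do(W=2) breaks W's dependence on V. With W=2 fixed, U across the units is 8, -4, 10, -2, 6, 2, 14, 4, mean 4.75.
E[U|W=2] averages over only the 2 units with W=2 (V = 1, 2): U = 2, 4, mean 3.
Difference = 4.75 − 3 = 1.75.

1.75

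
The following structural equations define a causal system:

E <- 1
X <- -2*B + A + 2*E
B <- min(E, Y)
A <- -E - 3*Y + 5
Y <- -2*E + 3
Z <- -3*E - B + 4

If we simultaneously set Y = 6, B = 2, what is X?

-16

Setting Y = 6, B = 2 by intervention discards those variables' equations.
A = -E - 3*Y + 5  [with E=1, Y=6]  = -14
X = -2*B + A + 2*E  [with B=2, A=-14, E=1]  = -16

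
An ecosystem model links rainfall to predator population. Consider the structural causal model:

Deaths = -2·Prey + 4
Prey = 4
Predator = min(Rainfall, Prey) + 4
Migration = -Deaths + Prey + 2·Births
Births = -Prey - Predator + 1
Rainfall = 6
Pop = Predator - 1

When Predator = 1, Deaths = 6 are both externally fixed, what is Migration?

-10

Setting Predator = 1, Deaths = 6 by intervention discards those variables' equations.
Births = -Prey - Predator + 1  [with Prey=4, Predator=1]  = -4
Migration = -Deaths + Prey + 2·Births  [with Deaths=6, Prey=4, Births=-4]  = -10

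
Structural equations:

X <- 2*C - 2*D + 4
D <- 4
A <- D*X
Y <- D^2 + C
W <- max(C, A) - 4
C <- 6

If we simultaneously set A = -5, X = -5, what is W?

The joint intervention fixes A = -5, X = -5, removing each variable's own equation.
W = max(C, A) - 4  [with C=6, A=-5]  = 2

2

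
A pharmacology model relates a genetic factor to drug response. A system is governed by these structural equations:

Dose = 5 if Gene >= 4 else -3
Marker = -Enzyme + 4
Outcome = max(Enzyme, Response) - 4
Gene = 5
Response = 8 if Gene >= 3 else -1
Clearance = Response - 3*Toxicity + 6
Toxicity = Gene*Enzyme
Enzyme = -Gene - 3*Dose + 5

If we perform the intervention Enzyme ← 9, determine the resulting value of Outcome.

The intervention breaks the incoming arrows to Enzyme: Enzyme = -Gene - 3*Dose + 5 no longer applies, and Enzyme = 9.
Response = 8 if Gene >= 3 else -1  [with Gene=5]  = 8
Outcome = max(Enzyme, Response) - 4  [with Enzyme=9, Response=8]  = 5

5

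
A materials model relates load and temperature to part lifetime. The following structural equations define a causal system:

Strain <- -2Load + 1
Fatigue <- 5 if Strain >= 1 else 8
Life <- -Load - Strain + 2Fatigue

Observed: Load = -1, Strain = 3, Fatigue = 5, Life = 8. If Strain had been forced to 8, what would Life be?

Under do(Strain=8), the mechanism Strain <- -2Load + 1 is discarded; Strain is fixed at 8.
Fatigue = 5 if Strain >= 1 else 8  [with Strain=8]  = 5
Life = -Load - Strain + 2Fatigue  [with Load=-1, Strain=8, Fatigue=5]  = 3

3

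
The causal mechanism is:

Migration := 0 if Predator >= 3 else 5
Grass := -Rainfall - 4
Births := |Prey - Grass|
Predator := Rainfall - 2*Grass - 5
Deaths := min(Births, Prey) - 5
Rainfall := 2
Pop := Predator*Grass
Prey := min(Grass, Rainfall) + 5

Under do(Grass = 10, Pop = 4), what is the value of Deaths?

Under do(Grass = 10, Pop = 4), each intervened variable's structural equation is replaced by its fixed value.
Prey = min(Grass, Rainfall) + 5  [with Grass=10, Rainfall=2]  = 7
Births = |Prey - Grass|  [with Prey=7, Grass=10]  = 3
Deaths = min(Births, Prey) - 5  [with Births=3, Prey=7]  = -2

-2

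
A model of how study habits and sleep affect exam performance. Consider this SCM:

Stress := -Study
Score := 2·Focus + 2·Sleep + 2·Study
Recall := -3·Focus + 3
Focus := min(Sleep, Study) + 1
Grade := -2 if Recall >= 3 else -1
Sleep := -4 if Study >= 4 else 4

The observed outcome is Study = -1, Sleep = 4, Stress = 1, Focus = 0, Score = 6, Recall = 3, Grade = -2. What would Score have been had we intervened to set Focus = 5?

16

Intervening sets Focus = 5 and removes its equation (Focus := min(Sleep, Study) + 1).
Sleep = -4 if Study >= 4 else 4  [with Study=-1]  = 4
Score = 2·Focus + 2·Sleep + 2·Study  [with Focus=5, Sleep=4, Study=-1]  = 16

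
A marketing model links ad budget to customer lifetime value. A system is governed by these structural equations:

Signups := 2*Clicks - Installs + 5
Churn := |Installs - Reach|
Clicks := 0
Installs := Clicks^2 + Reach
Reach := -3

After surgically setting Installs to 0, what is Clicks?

Under do(Installs=0), the mechanism Installs := Clicks^2 + Reach is discarded; Installs is fixed at 0.
Since Clicks is not a descendant of the intervened variable, it is unaffected.

0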